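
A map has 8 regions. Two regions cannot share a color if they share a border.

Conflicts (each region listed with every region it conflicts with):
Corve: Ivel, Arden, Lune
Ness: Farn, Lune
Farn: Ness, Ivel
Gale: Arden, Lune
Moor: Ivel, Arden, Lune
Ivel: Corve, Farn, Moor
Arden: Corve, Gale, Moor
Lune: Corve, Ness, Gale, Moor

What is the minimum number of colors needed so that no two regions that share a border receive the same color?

3

The cycle Farn-Ivel-Corve-Lune-Ness-Farn has odd length 5, so it cannot be 2-colored; at least 3 colors are needed.
One proper 3-coloring: Corve=2, Ness=2, Farn=3, Gale=2, Moor=2, Ivel=1, Arden=1, Lune=1. No two conflicting regions share a color.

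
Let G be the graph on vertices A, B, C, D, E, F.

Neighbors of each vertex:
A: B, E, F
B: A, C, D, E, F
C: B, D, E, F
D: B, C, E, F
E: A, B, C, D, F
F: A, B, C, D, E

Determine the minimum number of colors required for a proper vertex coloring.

5

B, C, D, E, F are mutually adjacent (a clique of size 5), so at least 5 colors are needed.
5 colors suffice: color red → {F}; color blue → {E}; color green → {B}; color yellow → {A, C}; color purple → {D}. Each edge has distinct colors on its endpoints.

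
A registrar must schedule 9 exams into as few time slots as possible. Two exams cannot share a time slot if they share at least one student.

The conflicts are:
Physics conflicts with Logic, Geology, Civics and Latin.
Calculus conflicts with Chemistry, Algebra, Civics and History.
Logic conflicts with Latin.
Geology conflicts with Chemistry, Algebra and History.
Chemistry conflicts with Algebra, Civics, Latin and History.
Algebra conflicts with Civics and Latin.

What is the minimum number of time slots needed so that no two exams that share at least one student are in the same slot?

Calculus, Chemistry, Algebra, Civics are mutually in conflict, so at least 4 time slots are needed.
4 time slots suffice: time slot 1 → {Physics, Chemistry}; time slot 2 → {Logic, Algebra, History}; time slot 3 → {Calculus, Geology, Latin}; time slot 4 → {Civics}. Every pair that conflicts lands in different time slots.

4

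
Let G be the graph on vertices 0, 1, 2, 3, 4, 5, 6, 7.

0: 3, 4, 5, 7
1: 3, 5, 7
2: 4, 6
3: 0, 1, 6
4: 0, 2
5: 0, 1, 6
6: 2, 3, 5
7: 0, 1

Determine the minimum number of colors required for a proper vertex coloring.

3

The cycle 0-4-2-6-5-0 has odd length 5, so it cannot be 2-colored; at least 3 colors are needed.
3 colors suffice: color a → {0, 1, 6}; color b → {2, 3, 5, 7}; color c → {4}. No two adjacent vertices share a color.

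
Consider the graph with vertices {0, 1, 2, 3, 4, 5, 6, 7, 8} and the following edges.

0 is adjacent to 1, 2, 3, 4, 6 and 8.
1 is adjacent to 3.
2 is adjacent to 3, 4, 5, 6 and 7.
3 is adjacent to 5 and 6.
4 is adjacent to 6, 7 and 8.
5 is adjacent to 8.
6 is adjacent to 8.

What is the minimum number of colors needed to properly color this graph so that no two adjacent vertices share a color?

4

0, 2, 4, 6 are pairwise adjacent (a clique of size 4), so at least 4 colors are needed.
4 colors suffice: 0=blue, 1=red, 2=red, 3=green, 4=green, 5=blue, 6=yellow, 7=blue, 8=red. Each edge has distinct colors on its endpoints.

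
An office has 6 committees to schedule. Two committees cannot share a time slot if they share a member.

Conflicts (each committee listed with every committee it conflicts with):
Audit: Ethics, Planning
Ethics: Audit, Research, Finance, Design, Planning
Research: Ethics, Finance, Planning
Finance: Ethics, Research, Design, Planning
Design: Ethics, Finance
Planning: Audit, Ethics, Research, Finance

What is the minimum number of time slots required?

4

Ethics, Research, Finance, Planning are mutually in conflict, so at least 4 time slots are needed.
4 time slots suffice: time slot 1 → {Ethics}; time slot 2 → {Design, Planning}; time slot 3 → {Audit, Finance}; time slot 4 → {Research}. Every pair that conflicts lands in different time slots.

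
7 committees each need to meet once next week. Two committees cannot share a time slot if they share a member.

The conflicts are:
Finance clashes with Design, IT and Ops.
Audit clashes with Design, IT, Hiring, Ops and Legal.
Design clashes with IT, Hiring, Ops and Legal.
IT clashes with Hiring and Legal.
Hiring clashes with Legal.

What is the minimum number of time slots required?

5

Audit, Design, IT, Hiring, Legal are mutually in conflict, so at least 5 time slots are needed.
5 time slots suffice: Finance=3, Audit=3, Design=1, IT=2, Hiring=4, Ops=2, Legal=5. No two conflicting committees share a time slot.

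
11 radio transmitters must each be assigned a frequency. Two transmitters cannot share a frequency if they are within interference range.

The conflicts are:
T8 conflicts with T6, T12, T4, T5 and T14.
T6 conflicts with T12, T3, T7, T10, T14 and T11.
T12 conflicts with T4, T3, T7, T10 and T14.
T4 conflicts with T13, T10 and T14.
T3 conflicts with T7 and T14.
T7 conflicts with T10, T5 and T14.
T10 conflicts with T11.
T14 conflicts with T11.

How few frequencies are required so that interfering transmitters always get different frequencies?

5

T6, T12, T3, T7, T14 all conflict with each other, so at least 5 frequencies are needed.
5 frequencies suffice: frequency 1 → {T13, T10, T5, T14}; frequency 2 → {T12, T11}; frequency 3 → {T6, T4}; frequency 4 → {T8, T7}; frequency 5 → {T3}. Each listed conflict is separated.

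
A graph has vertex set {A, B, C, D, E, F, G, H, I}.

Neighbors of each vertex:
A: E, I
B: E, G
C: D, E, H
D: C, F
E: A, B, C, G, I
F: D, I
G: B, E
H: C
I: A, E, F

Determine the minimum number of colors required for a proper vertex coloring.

3

B, E, G are pairwise adjacent, so at least 3 colors are needed.
3 colors suffice: color red → {D, E, H}; color blue → {C, G, I}; color green → {A, B, F}. Every edge joins two different colors.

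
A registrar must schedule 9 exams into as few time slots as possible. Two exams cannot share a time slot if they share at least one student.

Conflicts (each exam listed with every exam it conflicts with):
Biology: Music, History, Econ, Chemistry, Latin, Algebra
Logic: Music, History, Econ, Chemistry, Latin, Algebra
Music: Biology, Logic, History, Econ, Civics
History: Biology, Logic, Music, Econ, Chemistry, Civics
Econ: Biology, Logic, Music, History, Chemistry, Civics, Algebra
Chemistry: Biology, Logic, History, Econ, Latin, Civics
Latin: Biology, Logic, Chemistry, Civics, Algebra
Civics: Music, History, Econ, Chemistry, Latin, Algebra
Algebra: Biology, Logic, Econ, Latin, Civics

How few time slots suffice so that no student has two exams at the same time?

4

Logic, Music, History, Econ are mutually in conflict, so at least 4 time slots are needed.
4 time slots suffice: time slot 1 → {Econ, Latin}; time slot 2 → {Music, Chemistry, Algebra}; time slot 3 → {Biology, Logic, Civics}; time slot 4 → {History}. Each listed conflict is separated.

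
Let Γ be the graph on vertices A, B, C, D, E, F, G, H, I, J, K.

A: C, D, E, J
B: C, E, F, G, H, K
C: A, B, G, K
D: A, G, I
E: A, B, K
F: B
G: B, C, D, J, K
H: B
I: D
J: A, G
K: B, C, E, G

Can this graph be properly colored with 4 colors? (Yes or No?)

Yes

The chromatic number is 4. B, C, G, K are pairwise adjacent (a clique of size 4), so at least 4 colors are needed.
One proper 4-coloring: A=1, B=1, C=4, D=3, E=2, F=2, G=2, H=2, I=1, J=3, K=3.
That is already a proper 4-coloring.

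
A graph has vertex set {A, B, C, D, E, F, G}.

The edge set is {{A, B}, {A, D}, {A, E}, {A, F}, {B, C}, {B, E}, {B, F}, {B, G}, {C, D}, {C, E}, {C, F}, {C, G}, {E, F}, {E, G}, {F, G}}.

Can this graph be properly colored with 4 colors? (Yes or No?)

B, C, E, F, G are pairwise adjacent (a clique of size 5), so at least 5 colors are needed.
So 4 colors are not enough.

No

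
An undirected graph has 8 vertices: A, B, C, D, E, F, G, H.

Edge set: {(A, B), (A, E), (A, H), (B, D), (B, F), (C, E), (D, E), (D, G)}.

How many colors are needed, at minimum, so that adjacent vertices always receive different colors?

2

C and E are adjacent, so at least 2 colors are needed.
2 colors suffice: color red → {B, E, G, H}; color blue → {A, C, D, F}. Every edge joins two different colors.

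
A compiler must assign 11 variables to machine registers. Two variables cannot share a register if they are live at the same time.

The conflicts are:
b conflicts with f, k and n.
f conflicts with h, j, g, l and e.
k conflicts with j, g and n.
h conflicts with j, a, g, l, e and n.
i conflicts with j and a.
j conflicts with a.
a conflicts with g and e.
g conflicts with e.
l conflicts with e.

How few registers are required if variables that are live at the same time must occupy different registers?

4

f, h, g, e all conflict with each other, so at least 4 registers are needed.
A valid assignment using 4 registers: b=3, f=2, k=1, h=1, i=1, j=3, a=2, g=3, l=3, e=4, n=2. Each listed conflict is separated.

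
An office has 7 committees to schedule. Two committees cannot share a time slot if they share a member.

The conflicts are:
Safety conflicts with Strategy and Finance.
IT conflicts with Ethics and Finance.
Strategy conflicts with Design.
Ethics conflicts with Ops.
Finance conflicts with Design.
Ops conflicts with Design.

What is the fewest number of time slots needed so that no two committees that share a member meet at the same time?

The cycle Design-Finance-IT-Ethics-Ops-Design has odd length 5, so it cannot be 2-colored; at least 3 time slots are needed.
3 time slots suffice: time slot 1 → {Strategy, Ethics, Finance}; time slot 2 → {Safety, IT, Design}; time slot 3 → {Ops}. Each listed conflict is separated.

3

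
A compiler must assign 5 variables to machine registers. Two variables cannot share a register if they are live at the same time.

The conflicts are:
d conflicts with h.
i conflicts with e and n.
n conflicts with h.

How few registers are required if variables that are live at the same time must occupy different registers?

n and h conflict, so at least 2 registers are needed.
2 registers suffice: register 1 → {i, h}; register 2 → {d, e, n}. No two conflicting variables share a register.

2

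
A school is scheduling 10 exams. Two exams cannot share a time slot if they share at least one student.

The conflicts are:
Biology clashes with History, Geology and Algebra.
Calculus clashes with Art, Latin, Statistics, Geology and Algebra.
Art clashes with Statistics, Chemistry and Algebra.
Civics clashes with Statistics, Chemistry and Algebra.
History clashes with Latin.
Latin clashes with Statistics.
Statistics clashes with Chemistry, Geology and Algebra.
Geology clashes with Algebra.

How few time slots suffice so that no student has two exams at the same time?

Calculus, Statistics, Geology, Algebra pairwise conflict, so at least 4 time slots are needed.
4 time slots suffice: time slot 1 → {Biology, Statistics}; time slot 2 → {Latin, Chemistry, Algebra}; time slot 3 → {Calculus, Civics, History}; time slot 4 → {Art, Geology}. Each listed conflict is separated.

4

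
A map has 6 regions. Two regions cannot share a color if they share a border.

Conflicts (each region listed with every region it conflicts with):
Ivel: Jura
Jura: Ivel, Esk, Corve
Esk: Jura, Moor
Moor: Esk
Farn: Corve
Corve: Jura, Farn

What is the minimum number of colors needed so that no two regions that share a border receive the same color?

2

Ivel and Jura conflict, so at least 2 colors are needed.
2 colors suffice: color 1 → {Jura, Moor, Farn}; color 2 → {Ivel, Esk, Corve}. Each listed conflict is separated.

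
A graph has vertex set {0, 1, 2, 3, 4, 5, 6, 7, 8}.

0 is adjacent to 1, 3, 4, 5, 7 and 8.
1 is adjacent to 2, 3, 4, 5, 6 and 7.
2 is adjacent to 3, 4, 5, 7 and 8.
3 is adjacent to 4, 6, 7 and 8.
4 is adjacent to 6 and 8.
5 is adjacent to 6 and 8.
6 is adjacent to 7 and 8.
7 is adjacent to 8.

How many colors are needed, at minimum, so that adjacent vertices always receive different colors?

1, 3, 4, 6 are pairwise adjacent (a clique of size 4), so at least 4 colors are needed.
4 colors suffice: color a → {1, 8}; color b → {3, 5}; color c → {0, 2, 6}; color d → {4, 7}. Each edge has distinct colors on its endpoints.

4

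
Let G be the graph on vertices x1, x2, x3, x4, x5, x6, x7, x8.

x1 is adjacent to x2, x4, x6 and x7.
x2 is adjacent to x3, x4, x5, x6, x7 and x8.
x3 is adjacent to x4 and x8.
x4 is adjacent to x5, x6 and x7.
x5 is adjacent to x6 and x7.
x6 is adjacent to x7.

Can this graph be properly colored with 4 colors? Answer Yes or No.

No

x2, x4, x5, x6, x7 are mutually adjacent (a clique of size 5), so at least 5 colors are needed.
So 4 colors are not enough.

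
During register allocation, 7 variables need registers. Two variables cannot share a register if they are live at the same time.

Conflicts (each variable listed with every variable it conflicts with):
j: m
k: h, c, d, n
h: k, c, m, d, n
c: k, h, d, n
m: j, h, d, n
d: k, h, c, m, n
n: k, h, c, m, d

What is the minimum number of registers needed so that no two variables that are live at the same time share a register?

5

k, h, c, d, n are mutually in conflict, so at least 5 registers are needed.
5 registers suffice: register 1 → {j, n}; register 2 → {d}; register 3 → {h}; register 4 → {k, m}; register 5 → {c}. Every pair that conflicts lands in different registers.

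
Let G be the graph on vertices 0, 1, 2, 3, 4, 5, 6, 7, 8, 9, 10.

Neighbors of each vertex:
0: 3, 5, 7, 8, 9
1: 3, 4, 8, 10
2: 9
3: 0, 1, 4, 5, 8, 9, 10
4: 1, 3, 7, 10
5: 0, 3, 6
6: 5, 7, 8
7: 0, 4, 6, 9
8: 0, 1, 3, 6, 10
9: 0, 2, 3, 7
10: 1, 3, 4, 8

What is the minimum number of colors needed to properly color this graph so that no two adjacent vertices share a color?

4

1, 3, 8, 10 are pairwise adjacent (a clique of size 4), so at least 4 colors are needed.
4 colors suffice: color red → {2, 3, 7}; color blue → {0, 6, 10}; color green → {4, 5, 8, 9}; color yellow → {1}. Every edge joins two different colors.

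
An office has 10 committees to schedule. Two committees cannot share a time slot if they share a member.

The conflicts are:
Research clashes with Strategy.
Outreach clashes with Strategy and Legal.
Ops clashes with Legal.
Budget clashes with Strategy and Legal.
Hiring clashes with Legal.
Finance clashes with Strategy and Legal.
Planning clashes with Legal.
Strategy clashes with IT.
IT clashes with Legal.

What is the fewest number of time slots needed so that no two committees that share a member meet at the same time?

Strategy and IT conflict, so at least 2 time slots are needed.
2 time slots suffice: time slot 1 → {Strategy, Legal}; time slot 2 → {Research, Outreach, Ops, Budget, Hiring, Finance, Planning, IT}. Every pair that conflicts lands in different time slots.

2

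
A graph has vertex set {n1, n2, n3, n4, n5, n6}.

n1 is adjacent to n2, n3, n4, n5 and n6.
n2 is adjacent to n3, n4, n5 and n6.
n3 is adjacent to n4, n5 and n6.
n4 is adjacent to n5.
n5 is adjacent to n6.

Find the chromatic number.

n1, n2, n3, n5, n6 are mutually adjacent (a clique of size 5), so at least 5 colors are needed.
5 colors suffice: color red → {n5}; color blue → {n2}; color green → {n1}; color yellow → {n3}; color purple → {n4, n6}. Every edge joins two different colors.

5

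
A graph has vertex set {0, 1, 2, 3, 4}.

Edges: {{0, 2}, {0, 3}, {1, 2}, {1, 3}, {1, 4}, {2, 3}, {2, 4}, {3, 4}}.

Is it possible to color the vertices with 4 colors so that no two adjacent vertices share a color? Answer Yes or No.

Yes

The chromatic number is 4. 1, 2, 3, 4 form a clique, so at least 4 colors are needed.
One proper 4-coloring: 0=c, 1=d, 2=b, 3=a, 4=c.
That is already a proper 4-coloring.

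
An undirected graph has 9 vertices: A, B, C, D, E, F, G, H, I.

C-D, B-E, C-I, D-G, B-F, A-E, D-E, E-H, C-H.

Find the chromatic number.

2

B and F are adjacent, so at least 2 colors are needed.
One proper 2-coloring: A=2, B=2, C=1, D=2, E=1, F=1, G=1, H=2, I=2. Every edge joins two different colors.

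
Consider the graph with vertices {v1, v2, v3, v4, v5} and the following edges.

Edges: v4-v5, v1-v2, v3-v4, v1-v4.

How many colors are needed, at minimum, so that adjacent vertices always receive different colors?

v4 and v5 are adjacent, so at least 2 colors are needed.
2 colors suffice: color 1 → {v2, v4}; color 2 → {v1, v3, v5}. Every edge joins two different colors.

2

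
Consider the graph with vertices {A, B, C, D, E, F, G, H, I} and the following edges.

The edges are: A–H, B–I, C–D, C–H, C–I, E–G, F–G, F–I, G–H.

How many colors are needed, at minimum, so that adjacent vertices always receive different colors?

The cycle F-G-H-C-I-F has odd length 5, so it cannot be 2-colored; at least 3 colors are needed.
3 colors suffice: color red → {D, E, H, I}; color blue → {A, B, C, G}; color green → {F}. No two adjacent vertices share a color.

3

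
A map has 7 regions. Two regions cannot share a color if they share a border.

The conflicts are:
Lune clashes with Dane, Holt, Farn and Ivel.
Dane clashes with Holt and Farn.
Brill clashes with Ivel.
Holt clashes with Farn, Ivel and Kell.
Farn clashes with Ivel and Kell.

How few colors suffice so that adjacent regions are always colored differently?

4

Lune, Dane, Holt, Farn all conflict with each other, so at least 4 colors are needed.
4 colors suffice: Lune=4, Dane=3, Brill=1, Holt=2, Farn=1, Ivel=3, Kell=3. No two conflicting regions share a color.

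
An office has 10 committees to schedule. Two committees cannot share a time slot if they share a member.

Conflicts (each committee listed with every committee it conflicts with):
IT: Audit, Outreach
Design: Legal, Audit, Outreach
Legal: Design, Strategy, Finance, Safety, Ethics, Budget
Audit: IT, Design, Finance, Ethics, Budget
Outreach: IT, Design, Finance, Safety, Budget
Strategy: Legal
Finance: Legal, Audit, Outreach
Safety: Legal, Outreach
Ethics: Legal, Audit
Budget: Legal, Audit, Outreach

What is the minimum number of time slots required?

2

Legal and Strategy conflict, so at least 2 time slots are needed.
2 time slots suffice: time slot 1 → {Legal, Audit, Outreach}; time slot 2 → {IT, Design, Strategy, Finance, Safety, Ethics, Budget}. Every pair that conflicts lands in different time slots.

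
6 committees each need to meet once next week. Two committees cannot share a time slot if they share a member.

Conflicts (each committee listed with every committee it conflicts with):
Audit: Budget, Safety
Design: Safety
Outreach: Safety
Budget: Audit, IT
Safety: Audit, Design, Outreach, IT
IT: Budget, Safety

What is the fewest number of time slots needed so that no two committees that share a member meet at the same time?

2

Outreach and Safety conflict, so at least 2 time slots are needed.
2 time slots suffice: time slot 1 → {Budget, Safety}; time slot 2 → {Audit, Design, Outreach, IT}. Every pair that conflicts lands in different time slots.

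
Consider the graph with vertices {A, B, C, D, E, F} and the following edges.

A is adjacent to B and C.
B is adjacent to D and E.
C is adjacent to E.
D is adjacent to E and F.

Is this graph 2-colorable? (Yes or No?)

B, D, E form a triangle, so at least 3 colors are needed.
So 2 colors are not enough.

No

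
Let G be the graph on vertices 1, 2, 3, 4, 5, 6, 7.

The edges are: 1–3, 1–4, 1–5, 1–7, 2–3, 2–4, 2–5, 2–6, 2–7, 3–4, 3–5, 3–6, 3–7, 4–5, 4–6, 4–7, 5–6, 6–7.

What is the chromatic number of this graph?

5

2, 3, 4, 6, 7 are mutually adjacent (a clique of size 5), so at least 5 colors are needed.
5 colors suffice: color red → {4}; color blue → {3}; color green → {5, 7}; color yellow → {1, 2}; color purple → {6}. Each edge has distinct colors on its endpoints.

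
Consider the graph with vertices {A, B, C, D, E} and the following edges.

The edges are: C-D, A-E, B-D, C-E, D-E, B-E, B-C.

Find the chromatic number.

B, C, D, E form a clique, so at least 4 colors are needed.
4 colors suffice: A=2, B=3, C=4, D=2, E=1. Each edge has distinct colors on its endpoints.

4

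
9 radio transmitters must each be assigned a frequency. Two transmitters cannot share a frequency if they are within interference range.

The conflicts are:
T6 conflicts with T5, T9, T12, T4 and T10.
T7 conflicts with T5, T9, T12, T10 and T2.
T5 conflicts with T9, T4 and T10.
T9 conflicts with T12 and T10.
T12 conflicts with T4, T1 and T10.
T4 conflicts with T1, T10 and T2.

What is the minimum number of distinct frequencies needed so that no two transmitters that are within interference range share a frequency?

T7, T9, T12, T10 all conflict with each other, so at least 4 frequencies are needed.
Using 4 frequencies: T6=4, T7=4, T5=1, T9=2, T12=1, T4=2, T1=3, T10=3, T2=1. Every pair that conflicts lands in different frequencies.

4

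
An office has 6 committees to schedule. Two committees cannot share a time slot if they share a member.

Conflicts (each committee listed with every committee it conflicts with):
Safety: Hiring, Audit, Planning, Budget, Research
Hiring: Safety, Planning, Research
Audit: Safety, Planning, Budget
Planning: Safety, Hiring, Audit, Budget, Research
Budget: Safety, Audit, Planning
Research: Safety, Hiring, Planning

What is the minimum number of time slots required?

Safety, Hiring, Planning, Research all conflict with each other, so at least 4 time slots are needed.
4 time slots suffice: Safety=2, Hiring=4, Audit=3, Planning=1, Budget=4, Research=3. No two conflicting committees share a time slot.

4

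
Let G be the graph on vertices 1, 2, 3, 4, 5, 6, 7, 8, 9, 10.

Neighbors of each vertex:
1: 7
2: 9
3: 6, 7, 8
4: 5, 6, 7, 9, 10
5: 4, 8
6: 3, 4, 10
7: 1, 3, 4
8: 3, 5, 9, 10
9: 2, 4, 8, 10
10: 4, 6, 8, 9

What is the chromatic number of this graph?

3

4, 6, 10 are pairwise adjacent, so at least 3 colors are needed.
One proper 3-coloring: 1=red, 2=red, 3=blue, 4=red, 5=blue, 6=green, 7=green, 8=red, 9=green, 10=blue. Every edge joins two different colors.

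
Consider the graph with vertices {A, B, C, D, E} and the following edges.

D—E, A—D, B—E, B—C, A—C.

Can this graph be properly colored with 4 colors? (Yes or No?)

Yes

The chromatic number is 3. The cycle A-C-B-E-D-A has odd length 5, so it cannot be 2-colored; at least 3 colors are needed.
A valid assignment using 3 colors: A=3, B=1, C=2, D=1, E=2.
Since 4 ≥ 3, a proper 4-coloring certainly exists.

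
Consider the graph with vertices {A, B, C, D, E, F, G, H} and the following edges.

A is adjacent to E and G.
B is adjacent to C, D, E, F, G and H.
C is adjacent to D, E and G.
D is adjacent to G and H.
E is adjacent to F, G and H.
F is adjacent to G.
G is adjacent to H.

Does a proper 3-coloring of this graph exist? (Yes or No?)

B, D, G, H form a clique, so at least 4 colors are needed.
So 3 colors are not enough.

No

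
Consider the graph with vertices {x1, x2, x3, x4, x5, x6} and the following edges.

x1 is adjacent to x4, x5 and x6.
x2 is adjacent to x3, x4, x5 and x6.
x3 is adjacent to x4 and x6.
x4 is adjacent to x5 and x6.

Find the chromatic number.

4

x2, x3, x4, x6 are mutually adjacent (a clique of size 4), so at least 4 colors are needed.
One proper 4-coloring: x1=3, x2=3, x3=4, x4=1, x5=2, x6=2. Every edge joins two different colors.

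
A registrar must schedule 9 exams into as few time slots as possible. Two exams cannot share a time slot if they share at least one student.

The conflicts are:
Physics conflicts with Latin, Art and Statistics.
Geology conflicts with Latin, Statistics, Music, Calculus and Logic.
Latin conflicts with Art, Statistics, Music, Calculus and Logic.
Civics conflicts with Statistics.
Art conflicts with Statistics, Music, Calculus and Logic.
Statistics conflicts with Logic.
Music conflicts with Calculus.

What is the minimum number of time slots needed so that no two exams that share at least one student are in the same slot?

4

Geology, Latin, Statistics, Logic pairwise conflict, so at least 4 time slots are needed.
4 time slots suffice: time slot 1 → {Latin, Civics}; time slot 2 → {Statistics, Music}; time slot 3 → {Geology, Art}; time slot 4 → {Physics, Calculus, Logic}. Every pair that conflicts lands in different time slots.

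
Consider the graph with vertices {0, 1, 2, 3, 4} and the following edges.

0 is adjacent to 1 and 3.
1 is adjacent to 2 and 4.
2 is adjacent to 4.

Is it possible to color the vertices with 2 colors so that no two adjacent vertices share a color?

1, 2, 4 are pairwise adjacent, so at least 3 colors are needed.
So 2 colors are not enough.

No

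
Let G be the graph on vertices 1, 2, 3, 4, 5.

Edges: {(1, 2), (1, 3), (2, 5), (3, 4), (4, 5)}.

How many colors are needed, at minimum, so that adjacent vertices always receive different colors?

The cycle 3-4-5-2-1-3 has odd length 5, so it cannot be 2-colored; at least 3 colors are needed.
3 colors suffice: 1=a, 2=b, 3=c, 4=b, 5=a. No two adjacent vertices share a color.

3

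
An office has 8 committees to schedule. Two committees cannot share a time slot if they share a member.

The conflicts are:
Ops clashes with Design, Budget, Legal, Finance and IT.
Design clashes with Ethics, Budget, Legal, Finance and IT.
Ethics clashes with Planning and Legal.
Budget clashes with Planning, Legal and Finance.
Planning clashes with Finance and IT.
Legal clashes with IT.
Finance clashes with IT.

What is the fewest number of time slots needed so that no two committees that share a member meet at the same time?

4

Ops, Design, Budget, Legal pairwise conflict, so at least 4 time slots are needed.
4 time slots suffice: time slot 1 → {Design, Planning}; time slot 2 → {Legal, Finance}; time slot 3 → {Ethics, Budget, IT}; time slot 4 → {Ops}. No two conflicting committees share a time slot.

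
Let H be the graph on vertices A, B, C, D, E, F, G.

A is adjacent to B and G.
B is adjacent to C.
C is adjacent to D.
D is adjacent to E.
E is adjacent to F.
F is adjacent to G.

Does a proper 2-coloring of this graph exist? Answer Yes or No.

The cycle D-E-F-G-A-B-C-D has odd length 7, so it cannot be 2-colored; at least 3 colors are needed.
So 2 colors are not enough.

No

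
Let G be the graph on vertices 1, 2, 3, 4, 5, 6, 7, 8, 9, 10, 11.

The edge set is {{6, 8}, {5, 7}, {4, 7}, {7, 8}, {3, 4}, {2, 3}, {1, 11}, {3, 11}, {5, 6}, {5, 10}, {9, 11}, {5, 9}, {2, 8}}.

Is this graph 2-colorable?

The cycle 7-4-3-2-8-7 has odd length 5, so it cannot be 2-colored; at least 3 colors are needed.
So 2 colors are not enough.

No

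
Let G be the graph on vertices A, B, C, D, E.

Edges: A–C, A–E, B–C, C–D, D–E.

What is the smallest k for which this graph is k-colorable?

2

D and E are adjacent, so at least 2 colors are needed.
2 colors suffice: color 1 → {C, E}; color 2 → {A, B, D}. No two adjacent vertices share a color.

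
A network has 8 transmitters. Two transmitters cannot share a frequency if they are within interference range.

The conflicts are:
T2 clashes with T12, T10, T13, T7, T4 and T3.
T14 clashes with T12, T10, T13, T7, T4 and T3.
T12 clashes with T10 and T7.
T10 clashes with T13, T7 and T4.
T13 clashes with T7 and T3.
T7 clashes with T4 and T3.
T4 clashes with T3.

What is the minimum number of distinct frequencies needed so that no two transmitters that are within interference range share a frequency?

4

T2, T12, T10, T7 are mutually in conflict, so at least 4 frequencies are needed.
4 frequencies suffice: frequency 1 → {T7}; frequency 2 → {T2, T14}; frequency 3 → {T10, T3}; frequency 4 → {T12, T13, T4}. Each listed conflict is separated.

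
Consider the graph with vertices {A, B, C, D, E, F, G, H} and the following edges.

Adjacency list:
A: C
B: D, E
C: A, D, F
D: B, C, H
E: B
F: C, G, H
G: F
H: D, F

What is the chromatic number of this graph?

A and C are adjacent, so at least 2 colors are needed.
2 colors suffice: color red → {B, C, G, H}; color blue → {A, D, E, F}. Every edge joins two different colors.

2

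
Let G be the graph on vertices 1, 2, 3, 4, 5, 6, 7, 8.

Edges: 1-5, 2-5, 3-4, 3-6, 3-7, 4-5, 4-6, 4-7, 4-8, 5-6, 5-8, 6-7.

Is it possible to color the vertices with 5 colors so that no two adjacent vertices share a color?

The chromatic number is 4. 3, 4, 6, 7 are mutually adjacent (a clique of size 4), so at least 4 colors are needed.
4 colors suffice: color red → {5, 7}; color blue → {1, 2, 4}; color green → {6, 8}; color yellow → {3}.
Since 5 ≥ 4, a proper 5-coloring certainly exists.

Yes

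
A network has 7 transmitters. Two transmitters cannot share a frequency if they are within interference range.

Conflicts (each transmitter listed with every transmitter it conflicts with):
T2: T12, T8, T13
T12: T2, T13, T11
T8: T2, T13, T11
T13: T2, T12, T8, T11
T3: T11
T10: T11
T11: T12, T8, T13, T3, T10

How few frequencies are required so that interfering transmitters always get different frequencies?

3

T2, T8, T13 pairwise conflict, so at least 3 frequencies are needed.
Using 3 frequencies: T2=1, T12=3, T8=3, T13=2, T3=2, T10=2, T11=1. Each listed conflict is separated.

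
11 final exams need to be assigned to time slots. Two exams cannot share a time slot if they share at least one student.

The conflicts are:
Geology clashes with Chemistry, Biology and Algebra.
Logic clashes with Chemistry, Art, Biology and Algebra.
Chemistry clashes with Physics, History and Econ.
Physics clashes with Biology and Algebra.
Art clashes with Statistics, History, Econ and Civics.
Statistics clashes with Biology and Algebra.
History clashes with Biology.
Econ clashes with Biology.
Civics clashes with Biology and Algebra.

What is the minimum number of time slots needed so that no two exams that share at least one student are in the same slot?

Chemistry and History conflict, so at least 2 time slots are needed.
2 time slots suffice: Geology=2, Logic=2, Chemistry=1, Physics=2, Art=1, Statistics=2, History=2, Econ=2, Civics=2, Biology=1, Algebra=1. Each listed conflict is separated.

2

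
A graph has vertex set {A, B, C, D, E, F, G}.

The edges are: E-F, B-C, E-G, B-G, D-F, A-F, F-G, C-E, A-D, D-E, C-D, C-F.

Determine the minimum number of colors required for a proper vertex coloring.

4

C, D, E, F form a clique, so at least 4 colors are needed.
4 colors suffice: color 1 → {B, F}; color 2 → {A, E}; color 3 → {D, G}; color 4 → {C}. Every edge joins two different colors.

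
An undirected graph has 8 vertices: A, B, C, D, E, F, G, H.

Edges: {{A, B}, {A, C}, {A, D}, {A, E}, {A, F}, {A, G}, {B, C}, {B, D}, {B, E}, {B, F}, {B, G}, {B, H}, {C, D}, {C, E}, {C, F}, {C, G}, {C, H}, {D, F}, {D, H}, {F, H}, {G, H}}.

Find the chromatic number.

5

B, C, D, F, H are mutually adjacent (a clique of size 5), so at least 5 colors are needed.
5 colors suffice: color red → {C}; color blue → {B}; color green → {A, H}; color yellow → {D, E, G}; color purple → {F}. Each edge has distinct colors on its endpoints.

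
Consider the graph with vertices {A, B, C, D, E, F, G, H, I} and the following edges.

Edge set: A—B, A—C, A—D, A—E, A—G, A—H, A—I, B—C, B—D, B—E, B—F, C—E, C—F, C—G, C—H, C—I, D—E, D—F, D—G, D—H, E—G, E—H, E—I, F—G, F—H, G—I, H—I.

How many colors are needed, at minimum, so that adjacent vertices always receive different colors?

5

A, C, E, H, I form a clique, so at least 5 colors are needed.
5 colors suffice: A=3, B=4, C=2, D=2, E=1, F=1, G=4, H=4, I=5. Each edge has distinct colors on its endpoints.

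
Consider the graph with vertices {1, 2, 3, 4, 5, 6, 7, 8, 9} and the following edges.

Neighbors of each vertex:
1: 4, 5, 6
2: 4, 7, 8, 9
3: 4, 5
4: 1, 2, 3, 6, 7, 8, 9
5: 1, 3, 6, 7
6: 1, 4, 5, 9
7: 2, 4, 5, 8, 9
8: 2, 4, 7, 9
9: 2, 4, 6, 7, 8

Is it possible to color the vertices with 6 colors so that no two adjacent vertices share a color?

Yes

The chromatic number is 5. 2, 4, 7, 8, 9 form a clique, so at least 5 colors are needed.
5 colors suffice: color a → {4, 5}; color b → {3, 6, 7}; color c → {1, 9}; color d → {8}; color e → {2}.
Since 6 ≥ 5, a proper 6-coloring certainly exists.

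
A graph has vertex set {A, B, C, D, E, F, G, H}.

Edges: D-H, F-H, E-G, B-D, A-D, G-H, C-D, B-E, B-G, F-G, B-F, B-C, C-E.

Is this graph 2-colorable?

B, C, D are mutually adjacent, so at least 3 colors are needed.
So 2 colors are not enough.

No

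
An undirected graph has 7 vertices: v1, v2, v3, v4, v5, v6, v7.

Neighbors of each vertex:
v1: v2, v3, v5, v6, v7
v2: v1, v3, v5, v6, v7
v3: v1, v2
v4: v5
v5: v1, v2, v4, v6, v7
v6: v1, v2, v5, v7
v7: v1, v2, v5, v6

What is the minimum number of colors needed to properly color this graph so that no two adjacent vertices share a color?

5

v1, v2, v5, v6, v7 form a clique, so at least 5 colors are needed.
A valid assignment using 5 colors: v1=G, v2=B, v3=R, v4=B, v5=R, v6=Y, v7=P. Each edge has distinct colors on its endpoints.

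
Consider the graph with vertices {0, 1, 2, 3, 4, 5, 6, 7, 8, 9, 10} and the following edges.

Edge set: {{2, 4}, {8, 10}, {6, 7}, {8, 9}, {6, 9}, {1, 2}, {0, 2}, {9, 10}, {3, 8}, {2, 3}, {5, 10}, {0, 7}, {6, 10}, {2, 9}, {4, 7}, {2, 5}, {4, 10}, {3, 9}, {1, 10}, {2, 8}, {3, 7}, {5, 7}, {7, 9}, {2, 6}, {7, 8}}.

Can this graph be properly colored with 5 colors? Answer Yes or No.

Yes

The chromatic number is 4. 3, 7, 8, 9 form a clique, so at least 4 colors are needed.
4 colors suffice: color a → {2, 7, 10}; color b → {0, 1, 4, 5, 9}; color c → {6, 8}; color d → {3}.
Since 5 ≥ 4, a proper 5-coloring certainly exists.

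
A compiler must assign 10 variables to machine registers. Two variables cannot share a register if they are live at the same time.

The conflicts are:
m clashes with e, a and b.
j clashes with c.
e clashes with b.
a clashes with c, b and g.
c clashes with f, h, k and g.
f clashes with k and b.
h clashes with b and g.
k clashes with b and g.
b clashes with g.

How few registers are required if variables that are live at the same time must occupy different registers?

3

k, b, g all conflict with each other, so at least 3 registers are needed.
A valid assignment using 3 registers: m=2, j=2, e=3, a=3, c=1, f=2, h=3, k=3, b=1, g=2. No two conflicting variables share a register.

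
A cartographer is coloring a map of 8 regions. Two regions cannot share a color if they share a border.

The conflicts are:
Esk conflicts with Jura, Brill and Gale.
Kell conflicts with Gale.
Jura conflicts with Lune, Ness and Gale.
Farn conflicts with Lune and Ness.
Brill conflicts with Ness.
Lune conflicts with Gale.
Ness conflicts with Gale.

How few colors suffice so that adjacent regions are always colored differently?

Esk, Jura, Gale pairwise conflict, so at least 3 colors are needed.
3 colors suffice: color 1 → {Farn, Brill, Gale}; color 2 → {Kell, Jura}; color 3 → {Esk, Lune, Ness}. Every pair that conflicts lands in different colors.

3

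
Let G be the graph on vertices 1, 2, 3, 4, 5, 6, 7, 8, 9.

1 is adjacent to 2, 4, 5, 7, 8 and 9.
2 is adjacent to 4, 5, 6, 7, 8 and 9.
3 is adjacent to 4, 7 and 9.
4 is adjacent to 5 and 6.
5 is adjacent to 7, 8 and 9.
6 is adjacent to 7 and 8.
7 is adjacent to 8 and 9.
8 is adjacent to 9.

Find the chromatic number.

1, 2, 5, 7, 8, 9 are pairwise adjacent (a clique of size 6), so at least 6 colors are needed.
One proper 6-coloring: 1=orange, 2=red, 3=red, 4=blue, 5=purple, 6=yellow, 7=blue, 8=green, 9=yellow. Each edge has distinct colors on its endpoints.

6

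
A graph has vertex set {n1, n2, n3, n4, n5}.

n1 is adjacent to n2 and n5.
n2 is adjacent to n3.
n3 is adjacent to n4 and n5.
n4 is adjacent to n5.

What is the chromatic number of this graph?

n3, n4, n5 are pairwise adjacent, so at least 3 colors are needed.
3 colors suffice: n1=1, n2=2, n3=1, n4=3, n5=2. No two adjacent vertices share a color.

3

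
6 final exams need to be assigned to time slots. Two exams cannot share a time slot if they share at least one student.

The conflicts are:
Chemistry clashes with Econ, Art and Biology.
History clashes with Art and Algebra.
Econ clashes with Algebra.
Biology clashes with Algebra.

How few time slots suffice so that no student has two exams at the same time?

3

The cycle History-Algebra-Biology-Chemistry-Art-History has odd length 5, so it cannot be 2-colored; at least 3 time slots are needed.
3 time slots suffice: Chemistry=1, History=3, Econ=2, Art=2, Biology=2, Algebra=1. No two conflicting exams share a time slot.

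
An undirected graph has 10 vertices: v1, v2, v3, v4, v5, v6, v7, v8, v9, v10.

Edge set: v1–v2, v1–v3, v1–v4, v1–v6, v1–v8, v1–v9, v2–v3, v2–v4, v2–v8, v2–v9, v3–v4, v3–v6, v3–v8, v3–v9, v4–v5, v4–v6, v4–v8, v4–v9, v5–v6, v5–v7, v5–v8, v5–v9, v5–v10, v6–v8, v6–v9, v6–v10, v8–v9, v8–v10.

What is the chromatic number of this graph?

6

v1, v2, v3, v4, v8, v9 form a clique, so at least 6 colors are needed.
6 colors suffice: color 1 → {v7, v8}; color 2 → {v2, v6}; color 3 → {v9, v10}; color 4 → {v4}; color 5 → {v1, v5}; color 6 → {v3}. Every edge joins two different colors.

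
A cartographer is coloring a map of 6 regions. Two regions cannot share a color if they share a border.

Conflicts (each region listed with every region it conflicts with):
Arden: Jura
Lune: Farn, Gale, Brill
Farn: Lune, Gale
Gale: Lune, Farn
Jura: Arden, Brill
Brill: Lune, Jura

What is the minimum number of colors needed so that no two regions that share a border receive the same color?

3

Lune, Farn, Gale all conflict with each other, so at least 3 colors are needed.
A valid assignment using 3 colors: Arden=2, Lune=1, Farn=2, Gale=3, Jura=1, Brill=2. No two conflicting regions share a color.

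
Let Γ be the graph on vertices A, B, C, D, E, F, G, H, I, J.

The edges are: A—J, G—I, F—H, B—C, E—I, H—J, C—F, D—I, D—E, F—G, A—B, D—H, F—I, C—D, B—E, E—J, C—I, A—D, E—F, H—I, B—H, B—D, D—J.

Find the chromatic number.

D, E, I are pairwise adjacent, so at least 3 colors are needed.
3 colors suffice: color 1 → {D, F}; color 2 → {B, I, J}; color 3 → {A, C, E, G, H}. Every edge joins two different colors.

3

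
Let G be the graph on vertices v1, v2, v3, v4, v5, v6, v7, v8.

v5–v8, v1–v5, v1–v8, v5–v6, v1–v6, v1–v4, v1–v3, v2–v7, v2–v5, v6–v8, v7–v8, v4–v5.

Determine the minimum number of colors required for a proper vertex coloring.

v1, v5, v6, v8 are mutually adjacent (a clique of size 4), so at least 4 colors are needed.
A valid assignment using 4 colors: v1=1, v2=1, v3=2, v4=3, v5=2, v6=4, v7=2, v8=3. No two adjacent vertices share a color.

4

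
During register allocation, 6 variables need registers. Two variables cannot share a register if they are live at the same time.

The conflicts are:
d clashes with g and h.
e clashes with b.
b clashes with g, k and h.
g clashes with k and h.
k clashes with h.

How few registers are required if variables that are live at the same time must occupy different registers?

b, g, k, h all conflict with each other, so at least 4 registers are needed.
4 registers suffice: register 1 → {e, g}; register 2 → {h}; register 3 → {d, b}; register 4 → {k}. No two conflicting variables share a register.

4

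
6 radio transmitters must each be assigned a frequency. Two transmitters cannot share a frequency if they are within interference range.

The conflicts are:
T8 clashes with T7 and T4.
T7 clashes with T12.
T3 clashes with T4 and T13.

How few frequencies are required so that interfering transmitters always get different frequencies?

2

T8 and T4 conflict, so at least 2 frequencies are needed.
Using 2 frequencies: T8=1, T7=2, T3=1, T4=2, T12=1, T13=2. Each listed conflict is separated.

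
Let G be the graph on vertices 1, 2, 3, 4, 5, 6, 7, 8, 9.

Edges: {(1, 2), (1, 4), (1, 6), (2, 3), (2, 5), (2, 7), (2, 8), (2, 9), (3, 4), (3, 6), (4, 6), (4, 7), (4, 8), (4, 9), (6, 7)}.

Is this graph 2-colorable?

1, 4, 6 form a triangle, so at least 3 colors are needed.
So 2 colors are not enough.

No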